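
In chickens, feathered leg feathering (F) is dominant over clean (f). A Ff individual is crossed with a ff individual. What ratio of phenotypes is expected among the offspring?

Punnett square for Ff × ff:
Offspring genotypes: 2 Ff, 2 ff
feathered: 2, clean: 2
Ratio: 1:1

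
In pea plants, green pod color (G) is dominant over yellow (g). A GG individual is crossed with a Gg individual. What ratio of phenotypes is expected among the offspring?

Punnett square for GG × Gg:
Offspring genotypes: 2 GG, 2 Gg
green: 4, yellow: 0
Ratio: all green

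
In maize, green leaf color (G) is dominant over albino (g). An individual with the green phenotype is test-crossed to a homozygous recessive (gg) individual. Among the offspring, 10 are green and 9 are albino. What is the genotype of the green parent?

Test cross: ? × gg
Offspring: 10 green, 9 albino — approximately 1:1.
A 1:1 ratio in a test cross indicates the unknown parent is heterozygous (Gg).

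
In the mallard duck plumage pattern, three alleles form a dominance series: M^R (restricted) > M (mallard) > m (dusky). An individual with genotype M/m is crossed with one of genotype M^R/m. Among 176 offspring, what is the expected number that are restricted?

Cross: M/m × M^R/m
Allele dominance: M^R > M > m
Offspring genotypes: 1 M^R/M, 1 M/m, 1 M^R/m, 1 m/m
Phenotype counts: 2 restricted, 1 mallard, 1 dusky
restricted: 2 out of 4 → fraction 1/2
Expected count = 1/2 × 176 = 88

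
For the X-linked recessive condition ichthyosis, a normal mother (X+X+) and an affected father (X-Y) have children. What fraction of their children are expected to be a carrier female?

Cross: X+X+ × X-Y
Offspring: 2 X+X-, 2 X+Y
Probability of a carrier female: 2/4 = 1/2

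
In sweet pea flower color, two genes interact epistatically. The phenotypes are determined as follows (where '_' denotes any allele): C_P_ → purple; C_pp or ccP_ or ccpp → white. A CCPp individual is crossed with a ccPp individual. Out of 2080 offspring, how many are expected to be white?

Cross: CCPp × ccPp — consider each gene separately:
C gene: CC × cc → 4 Cc → 4 C_ (out of 4)
P gene: Pp × Pp → 1 PP, 2 Pp, 1 pp → 3 P_ : 1 pp (out of 4)
Genotype classes (out of 4 × 4 = 16): C_P_ = 4×3 = 12; C_pp = 4×1 = 4
Apply the phenotype rules: C_P_ (12) → purple; C_pp (4) → white
Phenotype counts (out of 16): 12 purple, 4 white
white: 4 out of 16 → fraction 1/4
Expected count = 1/4 × 2080 = 520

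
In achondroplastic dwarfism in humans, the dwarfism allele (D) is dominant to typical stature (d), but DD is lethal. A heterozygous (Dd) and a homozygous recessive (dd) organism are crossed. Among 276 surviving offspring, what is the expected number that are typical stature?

Cross: Dd × dd
Punnett square offspring (before lethality): 2 Dd, 2 dd
No DD offspring are produced in this cross.
typical stature: 2 out of 4 → fraction 1/2
Expected count = 1/2 × 276 = 138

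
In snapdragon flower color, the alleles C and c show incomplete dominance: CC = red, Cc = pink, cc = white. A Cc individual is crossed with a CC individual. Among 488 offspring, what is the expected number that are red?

Punnett square for Cc × CC:
Offspring genotypes: 2 CC, 2 Cc
Phenotype counts: 2 red, 2 pink
red: 2 out of 4 → fraction 1/2
Expected count = 1/2 × 488 = 244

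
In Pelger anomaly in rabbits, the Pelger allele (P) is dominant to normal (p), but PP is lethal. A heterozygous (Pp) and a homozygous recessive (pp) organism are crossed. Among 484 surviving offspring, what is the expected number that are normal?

Cross: Pp × pp
Punnett square offspring (before lethality): 2 Pp, 2 pp
No PP offspring are produced in this cross.
normal: 2 out of 4 → fraction 1/2
Expected count = 1/2 × 484 = 242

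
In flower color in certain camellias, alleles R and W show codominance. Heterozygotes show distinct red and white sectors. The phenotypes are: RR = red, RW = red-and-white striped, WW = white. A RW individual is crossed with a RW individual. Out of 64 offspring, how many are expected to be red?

Punnett square for RW × RW:
Offspring genotypes: 1 RR, 2 RW, 1 WW
Phenotype counts: 1 red, 2 red-and-white striped, 1 white
red: 1 out of 4 → fraction 1/4
Expected count = 1/4 × 64 = 16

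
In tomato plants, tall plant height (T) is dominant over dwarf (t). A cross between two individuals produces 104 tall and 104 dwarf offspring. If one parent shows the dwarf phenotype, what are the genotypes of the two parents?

Observed offspring: 104 tall, 104 dwarf
The observed ratio simplifies to 1:1. One parent shows dwarf, so its genotype must be tt. A 1:1 offspring split requires the other parent to be heterozygous (Tt).
Parent genotypes: tt × Tt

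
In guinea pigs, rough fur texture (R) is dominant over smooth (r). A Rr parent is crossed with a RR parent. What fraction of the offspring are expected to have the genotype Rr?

Punnett square for Rr × RR:
Offspring genotypes: 2 RR, 2 Rr
Total offspring: 4
Count with target: 2
Probability: 2/4 = 1/2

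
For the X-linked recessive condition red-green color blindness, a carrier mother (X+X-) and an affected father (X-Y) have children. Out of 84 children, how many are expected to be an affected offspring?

Cross: X+X- × X-Y
Offspring: 1 X+X-, 1 X+Y, 1 X-X-, 1 X-Y
Probability of an affected offspring: 2/4 = 1/2
Expected count = 1/2 × 84 = 42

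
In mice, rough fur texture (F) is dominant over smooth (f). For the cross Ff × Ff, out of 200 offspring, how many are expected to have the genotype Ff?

Punnett square for Ff × Ff:
Offspring genotypes: 1 FF, 2 Ff, 1 ff
Total offspring: 4
Count with target: 2
Probability: 2/4 = 1/2
Expected count = 1/2 × 200 = 100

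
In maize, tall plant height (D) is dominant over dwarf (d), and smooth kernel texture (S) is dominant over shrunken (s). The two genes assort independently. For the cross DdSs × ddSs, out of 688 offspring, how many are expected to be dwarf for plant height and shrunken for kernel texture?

Dihybrid cross DdSs × ddSs — consider each gene separately:
plant height: Dd × dd → 2 Dd, 2 dd → 2 D_ : 2 dd (out of 4)
kernel texture: Ss × Ss → 1 SS, 2 Ss, 1 ss → 3 S_ : 1 ss (out of 4)
Looking for: dwarf (dd) and shrunken (ss)
P(dwarf) = 2/4, P(shrunken) = 1/4
P(both) = 2/4 × 1/4 = 2/16 = 1/8
Expected count = 1/8 × 688 = 86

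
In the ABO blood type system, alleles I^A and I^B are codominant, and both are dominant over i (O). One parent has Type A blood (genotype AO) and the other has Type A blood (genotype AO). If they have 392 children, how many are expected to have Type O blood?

Cross: AO × AO
Possible offspring genotypes: 1 AA, 2 AO, 1 OO
Blood type counts: 3 Type A, 1 Type O
Probability of Type O: 1/4
Expected count = 1/4 × 392 = 98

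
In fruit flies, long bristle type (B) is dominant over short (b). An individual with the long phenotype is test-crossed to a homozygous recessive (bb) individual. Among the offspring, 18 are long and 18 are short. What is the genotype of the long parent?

Test cross: ? × bb
Offspring: 18 long, 18 short — approximately 1:1.
A 1:1 ratio in a test cross indicates the unknown parent is heterozygous (Bb).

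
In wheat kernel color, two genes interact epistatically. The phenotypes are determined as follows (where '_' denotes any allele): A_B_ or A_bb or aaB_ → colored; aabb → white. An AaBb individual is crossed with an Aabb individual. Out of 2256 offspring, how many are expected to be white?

Cross: AaBb × Aabb — consider each gene separately:
A gene: Aa × Aa → 1 AA, 2 Aa, 1 aa → 3 A_ : 1 aa (out of 4)
B gene: Bb × bb → 2 Bb, 2 bb → 2 B_ : 2 bb (out of 4)
Genotype classes (out of 4 × 4 = 16): A_B_ = 3×2 = 6; A_bb = 3×2 = 6; aaB_ = 1×2 = 2; aabb = 1×2 = 2
Apply the phenotype rules: A_B_ (6) + A_bb (6) + aaB_ (2) → colored; aabb (2) → white
Phenotype counts (out of 16): 14 colored, 2 white
white: 2 out of 16 → fraction 1/8
Expected count = 1/8 × 2256 = 282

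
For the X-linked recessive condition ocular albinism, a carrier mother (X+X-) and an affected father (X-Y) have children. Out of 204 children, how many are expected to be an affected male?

Cross: X+X- × X-Y
Offspring: 1 X+X-, 1 X+Y, 1 X-X-, 1 X-Y
Probability of an affected male: 1/4
Expected count = 1/4 × 204 = 51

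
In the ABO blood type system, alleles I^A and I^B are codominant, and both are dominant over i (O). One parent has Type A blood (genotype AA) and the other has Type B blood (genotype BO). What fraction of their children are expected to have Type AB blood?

Cross: AA × BO
Possible offspring genotypes: 2 AB, 2 AO
Blood type counts: 2 Type AB, 2 Type A
Probability of Type AB: 2/4 = 1/2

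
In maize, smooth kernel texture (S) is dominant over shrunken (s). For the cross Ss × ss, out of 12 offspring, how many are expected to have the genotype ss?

Punnett square for Ss × ss:
Offspring genotypes: 2 Ss, 2 ss
Total offspring: 4
Count with target: 2
Probability: 2/4 = 1/2
Expected count = 1/2 × 12 = 6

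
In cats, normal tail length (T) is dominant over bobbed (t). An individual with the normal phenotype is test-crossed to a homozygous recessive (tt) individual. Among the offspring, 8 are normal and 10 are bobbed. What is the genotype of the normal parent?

Test cross: ? × tt
Offspring: 8 normal, 10 bobbed — approximately 1:1.
A 1:1 ratio in a test cross indicates the unknown parent is heterozygous (Tt).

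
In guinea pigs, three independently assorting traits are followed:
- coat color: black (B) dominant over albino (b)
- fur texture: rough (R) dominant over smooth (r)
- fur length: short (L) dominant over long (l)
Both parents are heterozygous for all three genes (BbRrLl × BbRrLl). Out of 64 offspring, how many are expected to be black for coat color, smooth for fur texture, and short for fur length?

Trihybrid cross: BbRrLl × BbRrLl
Each trait segregates independently with a 3:1 phenotypic ratio, so each gene contributes 3/4 (dominant) or 1/4 (recessive).
Target: black (coat color), smooth (fur texture), short (fur length)
Probability = product of independent per-trait probabilities
= 3/4 × 1/4 × 3/4 = 9/64
Expected count = 9/64 × 64 = 9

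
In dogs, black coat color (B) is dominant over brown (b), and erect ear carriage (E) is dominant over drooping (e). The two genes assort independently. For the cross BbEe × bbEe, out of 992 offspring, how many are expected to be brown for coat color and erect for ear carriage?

Dihybrid cross BbEe × bbEe — consider each gene separately:
coat color: Bb × bb → 2 Bb, 2 bb → 2 B_ : 2 bb (out of 4)
ear carriage: Ee × Ee → 1 EE, 2 Ee, 1 ee → 3 E_ : 1 ee (out of 4)
Looking for: brown (bb) and erect (E_)
P(brown) = 2/4, P(erect) = 3/4
P(both) = 2/4 × 3/4 = 6/16 = 3/8
Expected count = 3/8 × 992 = 372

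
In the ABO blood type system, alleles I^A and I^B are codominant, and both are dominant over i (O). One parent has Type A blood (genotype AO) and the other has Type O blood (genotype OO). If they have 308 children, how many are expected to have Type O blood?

Cross: AO × OO
Possible offspring genotypes: 2 AO, 2 OO
Blood type counts: 2 Type A, 2 Type O
Probability of Type O: 2/4 = 1/2
Expected count = 1/2 × 308 = 154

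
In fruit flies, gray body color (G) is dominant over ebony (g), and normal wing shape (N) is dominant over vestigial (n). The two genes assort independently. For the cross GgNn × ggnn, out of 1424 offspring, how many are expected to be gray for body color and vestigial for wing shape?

Dihybrid cross GgNn × ggnn — consider each gene separately:
body color: Gg × gg → 2 Gg, 2 gg → 2 G_ : 2 gg (out of 4)
wing shape: Nn × nn → 2 Nn, 2 nn → 2 N_ : 2 nn (out of 4)
Looking for: gray (G_) and vestigial (nn)
P(gray) = 2/4, P(vestigial) = 2/4
P(both) = 2/4 × 2/4 = 4/16 = 1/4
Expected count = 1/4 × 1424 = 356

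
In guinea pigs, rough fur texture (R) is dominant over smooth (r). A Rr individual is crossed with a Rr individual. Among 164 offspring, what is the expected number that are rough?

Punnett square for Rr × Rr:
Offspring genotypes: 1 RR, 2 Rr, 1 rr
rough: 3, smooth: 1
rough: 3 out of 4 → fraction 3/4
Expected count = 3/4 × 164 = 123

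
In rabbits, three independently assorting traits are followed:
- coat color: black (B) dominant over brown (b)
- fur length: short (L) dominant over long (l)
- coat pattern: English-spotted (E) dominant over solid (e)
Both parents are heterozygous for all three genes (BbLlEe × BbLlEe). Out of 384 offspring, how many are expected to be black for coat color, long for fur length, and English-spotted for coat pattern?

Trihybrid cross: BbLlEe × BbLlEe
Each trait segregates independently with a 3:1 phenotypic ratio, so each gene contributes 3/4 (dominant) or 1/4 (recessive).
Target: black (coat color), long (fur length), English-spotted (coat pattern)
Probability = product of independent per-trait probabilities
= 3/4 × 1/4 × 3/4 = 9/64
Expected count = 9/64 × 384 = 54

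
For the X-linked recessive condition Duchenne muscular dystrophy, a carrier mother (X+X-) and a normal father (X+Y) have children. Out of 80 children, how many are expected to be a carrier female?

Cross: X+X- × X+Y
Offspring: 1 X+X+, 1 X+Y, 1 X+X-, 1 X-Y
Probability of a carrier female: 1/4
Expected count = 1/4 × 80 = 20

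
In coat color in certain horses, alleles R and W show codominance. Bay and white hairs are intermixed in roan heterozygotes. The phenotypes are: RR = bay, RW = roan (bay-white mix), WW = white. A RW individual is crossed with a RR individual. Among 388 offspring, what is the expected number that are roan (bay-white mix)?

Punnett square for RW × RR:
Offspring genotypes: 2 RR, 2 RW
Phenotype counts: 2 bay, 2 roan (bay-white mix)
roan (bay-white mix): 2 out of 4 → fraction 1/2
Expected count = 1/2 × 388 = 194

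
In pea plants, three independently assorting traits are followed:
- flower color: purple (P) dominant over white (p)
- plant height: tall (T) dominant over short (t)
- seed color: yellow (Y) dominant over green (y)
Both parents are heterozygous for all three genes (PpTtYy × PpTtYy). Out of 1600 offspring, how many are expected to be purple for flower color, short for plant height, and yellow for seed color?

Trihybrid cross: PpTtYy × PpTtYy
Each trait segregates independently with a 3:1 phenotypic ratio, so each gene contributes 3/4 (dominant) or 1/4 (recessive).
Target: purple (flower color), short (plant height), yellow (seed color)
Probability = product of independent per-trait probabilities
= 3/4 × 1/4 × 3/4 = 9/64
Expected count = 9/64 × 1600 = 225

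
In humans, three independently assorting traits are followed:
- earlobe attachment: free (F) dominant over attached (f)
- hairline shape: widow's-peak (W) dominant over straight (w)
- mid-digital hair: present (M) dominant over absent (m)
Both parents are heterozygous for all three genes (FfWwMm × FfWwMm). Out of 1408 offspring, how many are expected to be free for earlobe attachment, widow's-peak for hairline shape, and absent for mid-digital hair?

Trihybrid cross: FfWwMm × FfWwMm
Each trait segregates independently with a 3:1 phenotypic ratio, so each gene contributes 3/4 (dominant) or 1/4 (recessive).
Target: free (earlobe attachment), widow's-peak (hairline shape), absent (mid-digital hair)
Probability = product of independent per-trait probabilities
= 3/4 × 3/4 × 1/4 = 9/64
Expected count = 9/64 × 1408 = 198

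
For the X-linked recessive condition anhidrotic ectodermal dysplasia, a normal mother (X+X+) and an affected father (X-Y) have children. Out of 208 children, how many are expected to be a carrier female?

Cross: X+X+ × X-Y
Offspring: 2 X+X-, 2 X+Y
Probability of a carrier female: 2/4 = 1/2
Expected count = 1/2 × 208 = 104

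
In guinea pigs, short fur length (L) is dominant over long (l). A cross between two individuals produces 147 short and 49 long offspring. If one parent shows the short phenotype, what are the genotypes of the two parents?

Observed offspring: 147 short, 49 long
The observed ratio simplifies to 3:1. Long (ll) offspring appear, so each parent must contribute one l allele. The parent stated to show short carries L, so it is Ll. The other parent is then either Ll or ll: Ll × ll would give a 1:1 split, whereas Ll × Ll gives 3:1 — matching the data. So both parents are heterozygous (Ll × Ll).
Parent genotypes: Ll × Ll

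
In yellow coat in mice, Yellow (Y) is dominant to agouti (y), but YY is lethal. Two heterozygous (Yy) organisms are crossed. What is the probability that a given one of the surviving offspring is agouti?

Cross: Yy × Yy
Punnett square offspring (before lethality): 1 YY, 2 Yy, 1 yy
The YY genotype is lethal (embryos die); surviving offspring: 2 Yy, 1 yy
agouti: 1 out of 3
Probability: 1/3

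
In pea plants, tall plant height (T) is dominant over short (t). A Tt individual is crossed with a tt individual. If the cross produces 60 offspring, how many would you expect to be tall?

Punnett square for Tt × tt:
Offspring genotypes: 2 Tt, 2 tt
tall: 2, short: 2
tall: 2 out of 4 → fraction 1/2
Expected count = 1/2 × 60 = 30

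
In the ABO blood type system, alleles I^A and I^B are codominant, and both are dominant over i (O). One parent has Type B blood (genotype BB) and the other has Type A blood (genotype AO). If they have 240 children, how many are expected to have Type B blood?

Cross: BB × AO
Possible offspring genotypes: 2 AB, 2 BO
Blood type counts: 2 Type AB, 2 Type B
Probability of Type B: 2/4 = 1/2
Expected count = 1/2 × 240 = 120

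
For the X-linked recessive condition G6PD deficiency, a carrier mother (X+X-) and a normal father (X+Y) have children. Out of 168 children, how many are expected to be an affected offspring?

Cross: X+X- × X+Y
Offspring: 1 X+X+, 1 X+Y, 1 X+X-, 1 X-Y
Probability of an affected offspring: 1/4
Expected count = 1/4 × 168 = 42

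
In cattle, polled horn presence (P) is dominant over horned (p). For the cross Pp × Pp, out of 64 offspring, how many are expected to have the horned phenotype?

Punnett square for Pp × Pp:
Offspring genotypes: 1 PP, 2 Pp, 1 pp
Total offspring: 4
Count with target: 1
Probability: 1/4
Expected count = 1/4 × 64 = 16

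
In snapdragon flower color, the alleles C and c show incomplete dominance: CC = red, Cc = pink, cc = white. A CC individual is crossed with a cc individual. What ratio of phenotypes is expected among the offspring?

Punnett square for CC × cc:
Offspring genotypes: 4 Cc
Phenotype counts: 4 pink
Ratio: all pink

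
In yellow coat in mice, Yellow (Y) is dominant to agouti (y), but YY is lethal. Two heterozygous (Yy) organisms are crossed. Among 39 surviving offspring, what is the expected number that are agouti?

Cross: Yy × Yy
Punnett square offspring (before lethality): 1 YY, 2 Yy, 1 yy
The YY genotype is lethal (embryos die); surviving offspring: 2 Yy, 1 yy
agouti: 1 out of 3 → fraction 1/3
Expected count = 1/3 × 39 = 13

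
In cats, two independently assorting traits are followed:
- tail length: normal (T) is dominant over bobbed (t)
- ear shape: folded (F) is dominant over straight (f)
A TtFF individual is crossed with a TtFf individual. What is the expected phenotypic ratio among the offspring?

Dihybrid cross TtFF × TtFf — consider each gene separately:
tail length: Tt × Tt → 1 TT, 2 Tt, 1 tt → 3 T_ : 1 tt (out of 4)
ear shape: FF × Ff → 2 FF, 2 Ff → 4 F_ (out of 4)
Combine (counts out of 4 × 4 = 16): normal/folded (T_F_) = 3×4 = 12; bobbed/folded (ttF_) = 1×4 = 4
Phenotype counts (out of 16): 12 normal/folded, 4 bobbed/folded
Ratio: 3 normal/folded : 1 bobbed/folded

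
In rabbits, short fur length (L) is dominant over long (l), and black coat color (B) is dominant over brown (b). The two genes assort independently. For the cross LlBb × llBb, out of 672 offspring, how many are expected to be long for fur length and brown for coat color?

Dihybrid cross LlBb × llBb — consider each gene separately:
fur length: Ll × ll → 2 Ll, 2 ll → 2 L_ : 2 ll (out of 4)
coat color: Bb × Bb → 1 BB, 2 Bb, 1 bb → 3 B_ : 1 bb (out of 4)
Looking for: long (ll) and brown (bb)
P(long) = 2/4, P(brown) = 1/4
P(both) = 2/4 × 1/4 = 2/16 = 1/8
Expected count = 1/8 × 672 = 84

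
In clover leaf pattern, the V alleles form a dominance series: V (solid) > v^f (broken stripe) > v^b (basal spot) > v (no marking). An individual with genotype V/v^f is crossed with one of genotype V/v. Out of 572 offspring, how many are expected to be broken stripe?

Cross: V/v^f × V/v
Allele dominance: V > v^f > v^b > v
Offspring genotypes: 1 V/V, 1 V/v, 1 V/v^f, 1 v^f/v
Phenotype counts: 3 solid, 1 broken stripe
broken stripe: 1 out of 4 → fraction 1/4
Expected count = 1/4 × 572 = 143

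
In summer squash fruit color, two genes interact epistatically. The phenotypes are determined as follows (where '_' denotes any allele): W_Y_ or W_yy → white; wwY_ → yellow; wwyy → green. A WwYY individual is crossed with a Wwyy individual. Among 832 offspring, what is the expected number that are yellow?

Cross: WwYY × Wwyy — consider each gene separately:
W gene: Ww × Ww → 1 WW, 2 Ww, 1 ww → 3 W_ : 1 ww (out of 4)
Y gene: YY × yy → 4 Yy → 4 Y_ (out of 4)
Genotype classes (out of 4 × 4 = 16): W_Y_ = 3×4 = 12; wwY_ = 1×4 = 4
Apply the phenotype rules: W_Y_ (12) → white; wwY_ (4) → yellow
Phenotype counts (out of 16): 12 white, 4 yellow
yellow: 4 out of 16 → fraction 1/4
Expected count = 1/4 × 832 = 208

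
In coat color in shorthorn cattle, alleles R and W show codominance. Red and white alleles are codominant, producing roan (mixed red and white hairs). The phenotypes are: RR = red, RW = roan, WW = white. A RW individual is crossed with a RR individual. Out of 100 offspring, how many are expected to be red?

Punnett square for RW × RR:
Offspring genotypes: 2 RR, 2 RW
Phenotype counts: 2 red, 2 roan
red: 2 out of 4 → fraction 1/2
Expected count = 1/2 × 100 = 50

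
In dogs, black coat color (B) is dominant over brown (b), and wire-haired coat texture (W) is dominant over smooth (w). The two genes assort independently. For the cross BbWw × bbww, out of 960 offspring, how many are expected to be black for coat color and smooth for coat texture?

Dihybrid cross BbWw × bbww — consider each gene separately:
coat color: Bb × bb → 2 Bb, 2 bb → 2 B_ : 2 bb (out of 4)
coat texture: Ww × ww → 2 Ww, 2 ww → 2 W_ : 2 ww (out of 4)
Looking for: black (B_) and smooth (ww)
P(black) = 2/4, P(smooth) = 2/4
P(both) = 2/4 × 2/4 = 4/16 = 1/4
Expected count = 1/4 × 960 = 240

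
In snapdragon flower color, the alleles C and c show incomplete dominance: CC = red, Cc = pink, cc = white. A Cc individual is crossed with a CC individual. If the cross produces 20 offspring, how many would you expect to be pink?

Punnett square for Cc × CC:
Offspring genotypes: 2 CC, 2 Cc
Phenotype counts: 2 red, 2 pink
pink: 2 out of 4 → fraction 1/2
Expected count = 1/2 × 20 = 10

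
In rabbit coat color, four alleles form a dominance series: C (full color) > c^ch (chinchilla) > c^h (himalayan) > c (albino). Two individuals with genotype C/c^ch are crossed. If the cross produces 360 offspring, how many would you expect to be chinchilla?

Cross: C/c^ch × C/c^ch
Allele dominance: C > c^ch > c^h > c
Offspring genotypes: 1 C/C, 2 C/c^ch, 1 c^ch/c^ch
Phenotype counts: 3 full color, 1 chinchilla
chinchilla: 1 out of 4 → fraction 1/4
Expected count = 1/4 × 360 = 90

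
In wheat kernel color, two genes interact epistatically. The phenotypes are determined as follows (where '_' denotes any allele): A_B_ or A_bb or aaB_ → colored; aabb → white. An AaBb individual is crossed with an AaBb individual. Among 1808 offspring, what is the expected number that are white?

Cross: AaBb × AaBb — consider each gene separately:
A gene: Aa × Aa → 1 AA, 2 Aa, 1 aa → 3 A_ : 1 aa (out of 4)
B gene: Bb × Bb → 1 BB, 2 Bb, 1 bb → 3 B_ : 1 bb (out of 4)
Genotype classes (out of 4 × 4 = 16): A_B_ = 3×3 = 9; A_bb = 3×1 = 3; aaB_ = 1×3 = 3; aabb = 1×1 = 1
Apply the phenotype rules: A_B_ (9) + A_bb (3) + aaB_ (3) → colored; aabb (1) → white
Phenotype counts (out of 16): 15 colored, 1 white
white: 1 out of 16 → fraction 1/16
Expected count = 1/16 × 1808 = 113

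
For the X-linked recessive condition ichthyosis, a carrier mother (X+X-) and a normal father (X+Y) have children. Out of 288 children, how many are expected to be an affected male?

Cross: X+X- × X+Y
Offspring: 1 X+X+, 1 X+Y, 1 X+X-, 1 X-Y
Probability of an affected male: 1/4
Expected count = 1/4 × 288 = 72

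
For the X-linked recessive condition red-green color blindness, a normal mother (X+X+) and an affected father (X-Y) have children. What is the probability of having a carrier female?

Cross: X+X+ × X-Y
Offspring: 2 X+X-, 2 X+Y
Probability of a carrier female: 2/4 = 1/2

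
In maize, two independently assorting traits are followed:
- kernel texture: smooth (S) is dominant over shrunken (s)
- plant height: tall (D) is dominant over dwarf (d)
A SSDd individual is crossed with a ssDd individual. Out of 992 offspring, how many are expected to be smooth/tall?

Dihybrid cross SSDd × ssDd — consider each gene separately:
kernel texture: SS × ss → 4 Ss → 4 S_ (out of 4)
plant height: Dd × Dd → 1 DD, 2 Dd, 1 dd → 3 D_ : 1 dd (out of 4)
Combine (counts out of 4 × 4 = 16): smooth/tall (S_D_) = 4×3 = 12; smooth/dwarf (S_dd) = 4×1 = 4
Phenotype counts (out of 16): 12 smooth/tall, 4 smooth/dwarf
smooth/tall: 12 out of 16 → fraction 3/4
Expected count = 3/4 × 992 = 744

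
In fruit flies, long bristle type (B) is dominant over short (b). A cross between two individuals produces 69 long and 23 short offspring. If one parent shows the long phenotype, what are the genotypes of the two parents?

Observed offspring: 69 long, 23 short
The observed ratio simplifies to 3:1. Short (bb) offspring appear, so each parent must contribute one b allele. The parent stated to show long carries B, so it is Bb. The other parent is then either Bb or bb: Bb × bb would give a 1:1 split, whereas Bb × Bb gives 3:1 — matching the data. So both parents are heterozygous (Bb × Bb).
Parent genotypes: Bb × Bb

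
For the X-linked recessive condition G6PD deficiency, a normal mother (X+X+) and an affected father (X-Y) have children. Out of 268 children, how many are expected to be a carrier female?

Cross: X+X+ × X-Y
Offspring: 2 X+X-, 2 X+Y
Probability of a carrier female: 2/4 = 1/2
Expected count = 1/2 × 268 = 134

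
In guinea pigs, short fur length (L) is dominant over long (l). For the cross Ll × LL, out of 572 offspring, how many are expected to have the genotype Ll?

Punnett square for Ll × LL:
Offspring genotypes: 2 LL, 2 Ll
Total offspring: 4
Count with target: 2
Probability: 2/4 = 1/2
Expected count = 1/2 × 572 = 286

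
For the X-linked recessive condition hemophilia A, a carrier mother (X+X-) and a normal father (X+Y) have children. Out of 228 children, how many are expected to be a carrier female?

Cross: X+X- × X+Y
Offspring: 1 X+X+, 1 X+Y, 1 X+X-, 1 X-Y
Probability of a carrier female: 1/4
Expected count = 1/4 × 228 = 57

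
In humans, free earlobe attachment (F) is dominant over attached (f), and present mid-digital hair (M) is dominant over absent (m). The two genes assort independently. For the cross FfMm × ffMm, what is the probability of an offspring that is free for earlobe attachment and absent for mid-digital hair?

Dihybrid cross FfMm × ffMm — consider each gene separately:
earlobe attachment: Ff × ff → 2 Ff, 2 ff → 2 F_ : 2 ff (out of 4)
mid-digital hair: Mm × Mm → 1 MM, 2 Mm, 1 mm → 3 M_ : 1 mm (out of 4)
Looking for: free (F_) and absent (mm)
P(free) = 2/4, P(absent) = 1/4
P(both) = 2/4 × 1/4 = 2/16 = 1/8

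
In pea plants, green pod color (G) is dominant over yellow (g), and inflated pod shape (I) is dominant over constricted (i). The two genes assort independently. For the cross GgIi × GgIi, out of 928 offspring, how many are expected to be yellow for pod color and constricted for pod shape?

Dihybrid cross GgIi × GgIi — consider each gene separately:
pod color: Gg × Gg → 1 GG, 2 Gg, 1 gg → 3 G_ : 1 gg (out of 4)
pod shape: Ii × Ii → 1 II, 2 Ii, 1 ii → 3 I_ : 1 ii (out of 4)
Looking for: yellow (gg) and constricted (ii)
P(yellow) = 1/4, P(constricted) = 1/4
P(both) = 1/4 × 1/4 = 1/16
Expected count = 1/16 × 928 = 58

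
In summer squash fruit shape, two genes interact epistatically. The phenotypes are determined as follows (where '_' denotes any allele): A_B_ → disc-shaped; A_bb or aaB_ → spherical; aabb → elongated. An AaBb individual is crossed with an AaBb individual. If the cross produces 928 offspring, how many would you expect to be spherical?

Cross: AaBb × AaBb — consider each gene separately:
A gene: Aa × Aa → 1 AA, 2 Aa, 1 aa → 3 A_ : 1 aa (out of 4)
B gene: Bb × Bb → 1 BB, 2 Bb, 1 bb → 3 B_ : 1 bb (out of 4)
Genotype classes (out of 4 × 4 = 16): A_B_ = 3×3 = 9; A_bb = 3×1 = 3; aaB_ = 1×3 = 3; aabb = 1×1 = 1
Apply the phenotype rules: A_B_ (9) → disc-shaped; A_bb (3) + aaB_ (3) → spherical; aabb (1) → elongated
Phenotype counts (out of 16): 9 disc-shaped, 6 spherical, 1 elongated
spherical: 6 out of 16 → fraction 3/8
Expected count = 3/8 × 928 = 348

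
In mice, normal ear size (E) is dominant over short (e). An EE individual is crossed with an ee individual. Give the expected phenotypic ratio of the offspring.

Punnett square for EE × ee:
Offspring genotypes: 4 Ee
normal: 4, short: 0
Ratio: all normal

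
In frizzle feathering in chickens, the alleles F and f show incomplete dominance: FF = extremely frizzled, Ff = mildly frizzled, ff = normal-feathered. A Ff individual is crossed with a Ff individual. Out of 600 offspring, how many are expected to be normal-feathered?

Punnett square for Ff × Ff:
Offspring genotypes: 1 FF, 2 Ff, 1 ff
Phenotype counts: 1 extremely frizzled, 2 mildly frizzled, 1 normal-feathered
normal-feathered: 1 out of 4 → fraction 1/4
Expected count = 1/4 × 600 = 150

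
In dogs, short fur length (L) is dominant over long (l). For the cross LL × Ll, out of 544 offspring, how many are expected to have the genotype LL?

Punnett square for LL × Ll:
Offspring genotypes: 2 LL, 2 Ll
Total offspring: 4
Count with target: 2
Probability: 2/4 = 1/2
Expected count = 1/2 × 544 = 272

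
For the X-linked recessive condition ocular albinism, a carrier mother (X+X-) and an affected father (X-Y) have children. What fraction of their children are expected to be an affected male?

Cross: X+X- × X-Y
Offspring: 1 X+X-, 1 X+Y, 1 X-X-, 1 X-Y
Probability of an affected male: 1/4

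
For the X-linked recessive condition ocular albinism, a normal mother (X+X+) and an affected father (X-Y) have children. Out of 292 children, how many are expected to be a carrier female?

Cross: X+X+ × X-Y
Offspring: 2 X+X-, 2 X+Y
Probability of a carrier female: 2/4 = 1/2
Expected count = 1/2 × 292 = 146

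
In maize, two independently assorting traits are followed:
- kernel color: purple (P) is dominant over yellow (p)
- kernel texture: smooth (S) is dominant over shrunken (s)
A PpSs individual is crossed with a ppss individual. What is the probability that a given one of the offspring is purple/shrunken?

Dihybrid cross PpSs × ppss — consider each gene separately:
kernel color: Pp × pp → 2 Pp, 2 pp → 2 P_ : 2 pp (out of 4)
kernel texture: Ss × ss → 2 Ss, 2 ss → 2 S_ : 2 ss (out of 4)
Combine (counts out of 4 × 4 = 16): purple/smooth (P_S_) = 2×2 = 4; purple/shrunken (P_ss) = 2×2 = 4; yellow/smooth (ppS_) = 2×2 = 4; yellow/shrunken (ppss) = 2×2 = 4
Phenotype counts (out of 16): 4 purple/smooth, 4 purple/shrunken, 4 yellow/smooth, 4 yellow/shrunken
purple/shrunken: 4 out of 16
Probability: 4/16 = 1/4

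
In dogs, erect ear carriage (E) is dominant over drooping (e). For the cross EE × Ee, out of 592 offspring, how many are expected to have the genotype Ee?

Punnett square for EE × Ee:
Offspring genotypes: 2 EE, 2 Ee
Total offspring: 4
Count with target: 2
Probability: 2/4 = 1/2
Expected count = 1/2 × 592 = 296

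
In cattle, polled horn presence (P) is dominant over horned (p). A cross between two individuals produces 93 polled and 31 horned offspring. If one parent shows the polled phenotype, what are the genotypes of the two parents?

Observed offspring: 93 polled, 31 horned
The observed ratio simplifies to 3:1. Horned (pp) offspring appear, so each parent must contribute one p allele. The parent stated to show polled carries P, so it is Pp. The other parent is then either Pp or pp: Pp × pp would give a 1:1 split, whereas Pp × Pp gives 3:1 — matching the data. So both parents are heterozygous (Pp × Pp).
Parent genotypes: Pp × Pp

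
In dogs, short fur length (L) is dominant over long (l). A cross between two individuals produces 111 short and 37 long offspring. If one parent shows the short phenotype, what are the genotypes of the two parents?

Observed offspring: 111 short, 37 long
The observed ratio simplifies to 3:1. Long (ll) offspring appear, so each parent must contribute one l allele. The parent stated to show short carries L, so it is Ll. The other parent is then either Ll or ll: Ll × ll would give a 1:1 split, whereas Ll × Ll gives 3:1 — matching the data. So both parents are heterozygous (Ll × Ll).
Parent genotypes: Ll × Ll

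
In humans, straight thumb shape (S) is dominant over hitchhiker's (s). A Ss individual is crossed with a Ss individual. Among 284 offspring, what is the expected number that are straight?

Punnett square for Ss × Ss:
Offspring genotypes: 1 SS, 2 Ss, 1 ss
straight: 3, hitchhiker's: 1
straight: 3 out of 4 → fraction 3/4
Expected count = 3/4 × 284 = 213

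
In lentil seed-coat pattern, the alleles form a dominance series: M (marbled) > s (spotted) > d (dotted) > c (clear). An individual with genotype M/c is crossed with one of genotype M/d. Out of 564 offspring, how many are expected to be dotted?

Cross: M/c × M/d
Allele dominance: M > s > d > c
Offspring genotypes: 1 M/M, 1 M/d, 1 M/c, 1 d/c
Phenotype counts: 3 marbled, 1 dotted
dotted: 1 out of 4 → fraction 1/4
Expected count = 1/4 × 564 = 141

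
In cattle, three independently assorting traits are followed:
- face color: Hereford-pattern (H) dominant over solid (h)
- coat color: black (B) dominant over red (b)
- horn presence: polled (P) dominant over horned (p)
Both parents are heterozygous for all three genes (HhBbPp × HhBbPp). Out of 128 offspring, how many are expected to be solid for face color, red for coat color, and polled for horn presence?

Trihybrid cross: HhBbPp × HhBbPp
Each trait segregates independently with a 3:1 phenotypic ratio, so each gene contributes 3/4 (dominant) or 1/4 (recessive).
Target: solid (face color), red (coat color), polled (horn presence)
Probability = product of independent per-trait probabilities
= 1/4 × 1/4 × 3/4 = 3/64
Expected count = 3/64 × 128 = 6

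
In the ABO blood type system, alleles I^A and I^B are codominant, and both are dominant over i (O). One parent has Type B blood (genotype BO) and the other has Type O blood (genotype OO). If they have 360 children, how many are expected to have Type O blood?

Cross: BO × OO
Possible offspring genotypes: 2 BO, 2 OO
Blood type counts: 2 Type B, 2 Type O
Probability of Type O: 2/4 = 1/2
Expected count = 1/2 × 360 = 180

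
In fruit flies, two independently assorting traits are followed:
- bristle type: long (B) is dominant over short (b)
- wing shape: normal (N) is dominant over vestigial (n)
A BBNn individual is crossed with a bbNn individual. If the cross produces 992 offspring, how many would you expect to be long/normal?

Dihybrid cross BBNn × bbNn — consider each gene separately:
bristle type: BB × bb → 4 Bb → 4 B_ (out of 4)
wing shape: Nn × Nn → 1 NN, 2 Nn, 1 nn → 3 N_ : 1 nn (out of 4)
Combine (counts out of 4 × 4 = 16): long/normal (B_N_) = 4×3 = 12; long/vestigial (B_nn) = 4×1 = 4
Phenotype counts (out of 16): 12 long/normal, 4 long/vestigial
long/normal: 12 out of 16 → fraction 3/4
Expected count = 3/4 × 992 = 744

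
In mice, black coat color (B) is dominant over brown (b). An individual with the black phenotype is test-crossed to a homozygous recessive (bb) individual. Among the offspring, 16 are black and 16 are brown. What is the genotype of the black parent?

Test cross: ? × bb
Offspring: 16 black, 16 brown — approximately 1:1.
A 1:1 ratio in a test cross indicates the unknown parent is heterozygous (Bb).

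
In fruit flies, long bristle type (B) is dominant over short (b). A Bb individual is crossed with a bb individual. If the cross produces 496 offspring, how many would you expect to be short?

Punnett square for Bb × bb:
Offspring genotypes: 2 Bb, 2 bb
long: 2, short: 2
short: 2 out of 4 → fraction 1/2
Expected count = 1/2 × 496 = 248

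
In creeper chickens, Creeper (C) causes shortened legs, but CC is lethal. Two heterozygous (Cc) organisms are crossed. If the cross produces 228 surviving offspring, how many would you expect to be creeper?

Cross: Cc × Cc
Punnett square offspring (before lethality): 1 CC, 2 Cc, 1 cc
The CC genotype is lethal (embryos die); surviving offspring: 2 Cc, 1 cc
creeper: 2 out of 3 → fraction 2/3
Expected count = 2/3 × 228 = 152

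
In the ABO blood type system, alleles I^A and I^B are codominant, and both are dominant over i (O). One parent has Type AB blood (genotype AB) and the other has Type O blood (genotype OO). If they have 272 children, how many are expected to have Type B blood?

Cross: AB × OO
Possible offspring genotypes: 2 AO, 2 BO
Blood type counts: 2 Type A, 2 Type B
Probability of Type B: 2/4 = 1/2
Expected count = 1/2 × 272 = 136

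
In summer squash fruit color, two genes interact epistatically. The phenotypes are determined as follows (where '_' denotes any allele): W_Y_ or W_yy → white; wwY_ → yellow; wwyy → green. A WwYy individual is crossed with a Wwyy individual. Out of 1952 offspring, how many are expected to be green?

Cross: WwYy × Wwyy — consider each gene separately:
W gene: Ww × Ww → 1 WW, 2 Ww, 1 ww → 3 W_ : 1 ww (out of 4)
Y gene: Yy × yy → 2 Yy, 2 yy → 2 Y_ : 2 yy (out of 4)
Genotype classes (out of 4 × 4 = 16): W_Y_ = 3×2 = 6; W_yy = 3×2 = 6; wwY_ = 1×2 = 2; wwyy = 1×2 = 2
Apply the phenotype rules: W_Y_ (6) + W_yy (6) → white; wwY_ (2) → yellow; wwyy (2) → green
Phenotype counts (out of 16): 12 white, 2 yellow, 2 green
green: 2 out of 16 → fraction 1/8
Expected count = 1/8 × 1952 = 244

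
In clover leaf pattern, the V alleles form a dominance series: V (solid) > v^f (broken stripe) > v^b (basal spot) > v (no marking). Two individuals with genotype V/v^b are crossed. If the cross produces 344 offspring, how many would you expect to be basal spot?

Cross: V/v^b × V/v^b
Allele dominance: V > v^f > v^b > v
Offspring genotypes: 1 V/V, 2 V/v^b, 1 v^b/v^b
Phenotype counts: 3 solid, 1 basal spot
basal spot: 1 out of 4 → fraction 1/4
Expected count = 1/4 × 344 = 86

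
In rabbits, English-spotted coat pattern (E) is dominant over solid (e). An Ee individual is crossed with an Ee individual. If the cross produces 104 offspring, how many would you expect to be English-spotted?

Punnett square for Ee × Ee:
Offspring genotypes: 1 EE, 2 Ee, 1 ee
English-spotted: 3, solid: 1
English-spotted: 3 out of 4 → fraction 3/4
Expected count = 3/4 × 104 = 78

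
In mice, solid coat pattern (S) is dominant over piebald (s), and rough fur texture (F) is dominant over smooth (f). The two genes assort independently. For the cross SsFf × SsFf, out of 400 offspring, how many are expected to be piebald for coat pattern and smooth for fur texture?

Dihybrid cross SsFf × SsFf — consider each gene separately:
coat pattern: Ss × Ss → 1 SS, 2 Ss, 1 ss → 3 S_ : 1 ss (out of 4)
fur texture: Ff × Ff → 1 FF, 2 Ff, 1 ff → 3 F_ : 1 ff (out of 4)
Looking for: piebald (ss) and smooth (ff)
P(piebald) = 1/4, P(smooth) = 1/4
P(both) = 1/4 × 1/4 = 1/16
Expected count = 1/16 × 400 = 25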